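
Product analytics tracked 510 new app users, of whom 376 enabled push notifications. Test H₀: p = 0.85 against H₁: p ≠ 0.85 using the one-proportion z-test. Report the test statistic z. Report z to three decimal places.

p̂ = 376/510 = 0.73725.
Under H₀, SE = √(p₀(1−p₀)/n) = √(0.85·0.15/510) = √0.000250000 = 0.015811.
z = (p̂ − p₀)/SE = (0.73725 − 0.85)/0.015811 = -7.131.

z = -7.131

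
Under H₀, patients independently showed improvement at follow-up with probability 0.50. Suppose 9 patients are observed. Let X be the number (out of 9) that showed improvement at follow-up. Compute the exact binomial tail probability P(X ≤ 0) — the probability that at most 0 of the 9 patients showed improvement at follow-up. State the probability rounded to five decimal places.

X is binomial with n = 9 and p = 0.50.
P(X ≤ 0) = C(9,0)·0.50^0·0.50^9.
= 0.001953 = 0.00195.

P = 0.00195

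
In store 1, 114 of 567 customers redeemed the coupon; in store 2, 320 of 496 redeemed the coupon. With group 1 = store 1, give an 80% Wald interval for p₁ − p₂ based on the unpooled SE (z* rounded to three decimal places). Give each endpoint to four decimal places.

p̂₁ = 0.20106, p̂₂ = 0.64516, so the observed difference is -0.44410.
SE = √(0.000283305 + 0.000461549) = √0.000744854 = 0.027292.
For 80% confidence, z* = 1.282. Margin = 1.282·0.027292 = 0.03499.
CI: -0.44410 ± 0.03499 = (-0.4791, -0.4091).

(-0.4791, -0.4091)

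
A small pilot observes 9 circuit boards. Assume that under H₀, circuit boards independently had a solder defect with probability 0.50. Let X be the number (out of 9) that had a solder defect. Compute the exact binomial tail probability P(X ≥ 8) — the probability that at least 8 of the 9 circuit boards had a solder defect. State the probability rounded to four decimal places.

P = 0.0195

X ~ Binomial(n=9, p=0.50).
P(X ≥ 8) = C(9,8)·0.50^8·0.50^1 + C(9,9)·0.50^9·0.50^0.
= 0.017578 + 0.001953 = 0.0195.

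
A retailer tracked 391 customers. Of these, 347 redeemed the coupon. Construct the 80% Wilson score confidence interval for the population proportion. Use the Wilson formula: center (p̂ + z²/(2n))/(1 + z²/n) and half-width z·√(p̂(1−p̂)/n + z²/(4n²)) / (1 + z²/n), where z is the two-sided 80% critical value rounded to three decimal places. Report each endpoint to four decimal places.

Here p̂ = 347/391 = 0.88747 and z = 1.282 (z² = 1.643524).
1 + z²/n = 1.004203.
Adjusted center: (0.88747 + z²/(2n))/1.004203 = 0.88585.
Radicand: p̂(1−p̂)/n + z²/(4n²) = 0.000255418 + 0.000002688 = 0.000258106.
Half-width = z·√(radicand)/denom = 1.282·0.016066/1.004203 = 0.02051.
CI: 0.88585 ± 0.02051 = (0.8653, 0.9064).

(0.8653, 0.9064)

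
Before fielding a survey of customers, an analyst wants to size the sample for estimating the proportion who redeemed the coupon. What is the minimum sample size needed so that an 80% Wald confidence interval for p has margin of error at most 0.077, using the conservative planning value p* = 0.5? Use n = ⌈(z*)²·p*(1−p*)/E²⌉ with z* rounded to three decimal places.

n = 70

For 80% confidence, z* = 1.282.
p*(1−p*) = 0.50·0.50 = 0.2500.
Required n before rounding: 1.643524 × 0.2500 / 0.077² = 69.300.
⌈69.300⌉ = 70.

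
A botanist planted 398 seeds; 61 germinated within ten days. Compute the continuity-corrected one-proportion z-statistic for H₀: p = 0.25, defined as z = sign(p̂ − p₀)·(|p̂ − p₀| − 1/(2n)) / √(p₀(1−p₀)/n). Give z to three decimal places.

z = -4.399

p̂ = 61/398 = 0.15327. p̂ − p₀ = -0.096734.
1/(2n) = 0.001256.
Corrected numerator: |-0.096734| − 0.001256 = 0.095478.
SE₀ = √(0.25·0.75/398) = 0.021705.
z = −0.095478/0.021705 = -4.399.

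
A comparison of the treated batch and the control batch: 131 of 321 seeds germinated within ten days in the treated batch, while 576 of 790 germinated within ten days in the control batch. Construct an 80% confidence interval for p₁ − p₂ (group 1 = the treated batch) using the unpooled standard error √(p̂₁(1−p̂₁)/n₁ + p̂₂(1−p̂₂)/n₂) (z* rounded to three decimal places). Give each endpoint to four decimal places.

p̂₁ = 131/321 = 0.40810, p̂₂ = 576/790 = 0.72911; p̂₁ − p̂₂ = -0.32101.
Unpooled SE = √(p̂₁(1−p̂₁)/n₁ + p̂₂(1−p̂₂)/n₂) = √(0.000752506 + 0.000250009) = 0.031663.
For 80% confidence, z* = 1.282. Margin of error = 0.04059.
Interval: -0.32101 ± 0.04059 → (-0.3616, -0.2804).

(-0.3616, -0.2804)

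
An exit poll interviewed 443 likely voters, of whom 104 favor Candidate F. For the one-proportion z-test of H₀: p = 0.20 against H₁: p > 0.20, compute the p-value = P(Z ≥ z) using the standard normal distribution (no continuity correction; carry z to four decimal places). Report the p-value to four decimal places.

p-value = 0.0337

p̂ = 104/443 = 0.23476.
Under H₀, SE = √(p₀(1−p₀)/n) = √(0.20·0.80/443) = √0.000361174 = 0.019005.
z = (p̂ − p₀)/SE = (104/443 − 0.20)/0.019005 ≈ 1.8292.
p-value = P(Z ≥ z) with z = 1.8292 → 0.0337.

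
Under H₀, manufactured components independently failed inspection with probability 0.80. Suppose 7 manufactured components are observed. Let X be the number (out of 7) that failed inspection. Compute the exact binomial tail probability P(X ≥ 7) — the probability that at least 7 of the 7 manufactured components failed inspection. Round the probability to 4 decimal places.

X ~ Binomial(n=7, p=0.80).
P(X ≥ 7) = C(7,7)·0.80^7·0.20^0.
= 0.209715 = 0.2097.

P = 0.2097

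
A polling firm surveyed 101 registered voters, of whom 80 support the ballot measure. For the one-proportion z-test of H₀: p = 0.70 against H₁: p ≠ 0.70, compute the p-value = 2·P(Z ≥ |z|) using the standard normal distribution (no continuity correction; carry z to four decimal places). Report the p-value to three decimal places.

p-value = 0.043

With x = 80 successes in n = 101, p̂ = 0.79208.
Null standard error: √(0.70·0.30/101) = √0.002079208 = 0.045598.
Test statistic (full precision, shown to 4 dp): z = (80/101 − 0.70)/SE₀ ≈ 2.0194.
From the standard normal, 2·P(Z ≥ |z|) = 0.043.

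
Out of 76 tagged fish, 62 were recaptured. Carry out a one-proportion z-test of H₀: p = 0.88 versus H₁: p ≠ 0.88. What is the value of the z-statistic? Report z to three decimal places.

With x = 62 successes in n = 76, p̂ = 0.81579.
Under H₀, SE = √(p₀(1−p₀)/n) = √(0.88·0.12/76) = √0.001389474 = 0.037276.
z = (0.81579 − 0.88)/0.037276 = -0.06421/0.037276 = -1.723.

z = -1.723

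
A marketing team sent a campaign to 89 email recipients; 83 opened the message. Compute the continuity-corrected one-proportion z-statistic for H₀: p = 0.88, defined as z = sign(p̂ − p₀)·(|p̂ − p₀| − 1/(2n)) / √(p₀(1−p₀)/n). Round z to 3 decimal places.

The sample proportion is 83/89 = 0.93258. p̂ − p₀ = 0.052584.
Continuity correction 1/(2n) = 1/178 = 0.005618.
Corrected numerator: |0.052584| − 0.005618 = 0.046966.
Null standard error: √(0.88·0.12/89) = √0.001186517 = 0.034446.
z = +0.046966/0.034446 = 1.363.

z = 1.363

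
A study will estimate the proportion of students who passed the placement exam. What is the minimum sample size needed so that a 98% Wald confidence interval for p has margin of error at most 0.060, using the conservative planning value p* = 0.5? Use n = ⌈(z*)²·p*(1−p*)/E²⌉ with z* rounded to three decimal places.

z* = 2.326 at the 98% level.
p*(1−p*) = 0.2500.
Required n before rounding: 5.410276 × 0.2500 / 0.060² = 375.714.
Rounding up, n = 376.

n = 376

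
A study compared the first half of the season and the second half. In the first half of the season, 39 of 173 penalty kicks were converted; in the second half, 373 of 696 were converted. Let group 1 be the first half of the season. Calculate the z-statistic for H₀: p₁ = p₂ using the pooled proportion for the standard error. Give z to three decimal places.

z = -7.319

Sample proportions: p̂₁ = 39/173 = 0.22543 and p̂₂ = 373/696 = 0.53592.
Pooling: p̂ = 412/869 = 0.47411.
Pooled SE = √[0.2493296·0.00721713] ≈ 0.042420.
z = (p̂₁ − p̂₂)/SE = (0.22543 − 0.53592)/0.042420 = -0.31049/0.042420 = -7.319.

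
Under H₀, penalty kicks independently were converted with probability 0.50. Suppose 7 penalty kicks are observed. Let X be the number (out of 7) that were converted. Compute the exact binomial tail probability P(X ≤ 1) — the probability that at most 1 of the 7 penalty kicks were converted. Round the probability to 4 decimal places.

X is binomial with n = 7 and p = 0.50.
P(X ≤ 1) = C(7,0)·0.50^0·0.50^7 + C(7,1)·0.50^1·0.50^6.
= 0.007812 + 0.054688 = 0.0625.

P = 0.0625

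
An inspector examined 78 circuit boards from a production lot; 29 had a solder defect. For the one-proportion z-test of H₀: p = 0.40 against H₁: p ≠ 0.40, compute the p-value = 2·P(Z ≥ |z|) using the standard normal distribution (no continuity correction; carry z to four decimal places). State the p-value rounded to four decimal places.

p-value = 0.6111

With x = 29 successes in n = 78, p̂ = 0.37179.
Under H₀, SE = √(p₀(1−p₀)/n) = √(0.40·0.60/78) = √0.003076923 = 0.055470.
z = (p̂ − p₀)/SE = (29/78 − 0.40)/0.055470 ≈ -0.5085.
p-value = 2·P(Z ≥ |z|) with z = -0.5085 → 0.6111.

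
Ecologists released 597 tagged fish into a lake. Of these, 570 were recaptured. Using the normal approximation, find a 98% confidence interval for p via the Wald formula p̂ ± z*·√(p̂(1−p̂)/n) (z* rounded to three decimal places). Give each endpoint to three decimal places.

(0.935, 0.975)

p̂ = 570/597 = 0.95477.
SE = √(p̂(1−p̂)/n) = √(0.043181/597) = 0.008505.
The 98% critical value is z* = 2.326.
Margin = 2.326·0.008505 = 0.01978.
So the interval runs from 0.935 to 0.975.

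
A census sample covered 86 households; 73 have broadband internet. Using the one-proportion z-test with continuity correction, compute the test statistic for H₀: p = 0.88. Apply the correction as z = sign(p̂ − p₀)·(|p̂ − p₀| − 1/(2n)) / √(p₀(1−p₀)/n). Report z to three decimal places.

z = -0.723

Sample proportion p̂ = 73/86 = 0.84884. p̂ − p₀ = -0.031163.
1/(2n) = 0.005814.
Corrected numerator: |-0.031163| − 0.005814 = 0.025349.
Under H₀, SE = √(p₀(1−p₀)/n) = √(0.88·0.12/86) = √0.001227907 = 0.035042.
z = (−)0.025349/0.035042 = -0.723.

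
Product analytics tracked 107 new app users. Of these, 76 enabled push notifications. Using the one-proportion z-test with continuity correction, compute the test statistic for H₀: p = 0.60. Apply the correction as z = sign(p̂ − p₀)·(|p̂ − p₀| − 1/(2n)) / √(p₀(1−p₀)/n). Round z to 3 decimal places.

With x = 76 successes in n = 107, p̂ = 0.71028. p̂ − p₀ = 0.110280.
Continuity correction 1/(2n) = 1/214 = 0.004673.
Corrected numerator: |0.110280| − 0.004673 = 0.105607.
Under H₀, SE = √(p₀(1−p₀)/n) = √(0.60·0.40/107) = √0.002242991 = 0.047360.
z = +0.105607/0.047360 = 2.230.

z = 2.230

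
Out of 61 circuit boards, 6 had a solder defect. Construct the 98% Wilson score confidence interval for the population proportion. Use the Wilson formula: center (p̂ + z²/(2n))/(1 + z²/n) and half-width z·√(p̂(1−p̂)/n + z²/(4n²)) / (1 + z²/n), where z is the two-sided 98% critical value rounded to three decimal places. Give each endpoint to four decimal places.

(0.0400, 0.2222)

p̂ = 6/61 = 0.09836; z = 2.326, so z² = 5.410276.
Denominator 1 + z²/n = 1 + 5.410276/61 = 1.088693.
Center = (0.09836 + 0.044347)/1.088693 = 0.13108.
Radicand: p̂(1−p̂)/n + z²/(4n²) = 0.001453866 + 0.000363496 = 0.001817362.
Half-width = 2.326·√0.001817362/1.088693 = 0.09108.
CI: 0.13108 ± 0.09108 = (0.0400, 0.2222).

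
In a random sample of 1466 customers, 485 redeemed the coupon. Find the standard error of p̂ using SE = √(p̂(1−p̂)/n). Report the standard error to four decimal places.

p̂ = 485/1466 = 0.33083.
p̂(1−p̂) = 0.33083·0.66917 = 0.221382.
Dividing by n and taking the root: √0.000151011 = 0.0123.

SE = 0.0123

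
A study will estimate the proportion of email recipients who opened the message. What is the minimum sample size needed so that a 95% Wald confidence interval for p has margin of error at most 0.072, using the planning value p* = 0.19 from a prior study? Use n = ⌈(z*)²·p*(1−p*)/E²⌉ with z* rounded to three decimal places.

The 95% critical value is z* = 1.960.
p*(1−p*) = 0.19·0.81 = 0.1539.
(z*)²·p*(1−p*)/E² = 3.841600·0.1539/0.005184 = 114.048.
⌈114.048⌉ = 115.

n = 115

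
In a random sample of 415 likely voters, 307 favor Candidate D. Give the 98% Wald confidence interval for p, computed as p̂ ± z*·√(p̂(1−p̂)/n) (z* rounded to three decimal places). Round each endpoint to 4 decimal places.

(0.6897, 0.7899)

p̂ = 307/415 = 0.73976.
Standard error of p̂: √(0.192516/415) = √0.000463893 = 0.021538.
The 98% critical value is z* = 2.326.
Margin = 2.326·0.021538 = 0.05010.
So the interval runs from 0.6897 to 0.7899.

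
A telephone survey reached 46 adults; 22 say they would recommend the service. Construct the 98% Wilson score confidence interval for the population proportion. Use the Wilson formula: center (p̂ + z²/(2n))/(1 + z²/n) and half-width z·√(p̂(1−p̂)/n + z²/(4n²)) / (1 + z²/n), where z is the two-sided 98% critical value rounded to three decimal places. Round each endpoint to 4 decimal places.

(0.3185, 0.6426)

p̂ = 22/46 = 0.47826; z = 2.326, so z² = 5.410276.
Denominator 1 + z²/n = 1 + 5.410276/46 = 1.117615.
Center = (0.47826 + 0.058807)/1.117615 = 0.48055.
Radicand: p̂(1−p̂)/n + z²/(4n²) = 0.005424509 + 0.000639210 = 0.006063719.
Half-width = 2.326·√0.006063719/1.117615 = 0.16206.
Interval: 0.48055 ± 0.16206 → (0.3185, 0.6426).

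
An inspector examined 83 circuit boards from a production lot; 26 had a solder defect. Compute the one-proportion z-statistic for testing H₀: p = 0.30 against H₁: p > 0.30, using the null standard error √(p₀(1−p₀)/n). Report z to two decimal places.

z = 0.26

p̂ = 26/83 = 0.31325.
Null standard error: √(0.30·0.70/83) = √0.002530120 = 0.050300.
Test statistic: z = 0.01325/0.050300 = 0.26.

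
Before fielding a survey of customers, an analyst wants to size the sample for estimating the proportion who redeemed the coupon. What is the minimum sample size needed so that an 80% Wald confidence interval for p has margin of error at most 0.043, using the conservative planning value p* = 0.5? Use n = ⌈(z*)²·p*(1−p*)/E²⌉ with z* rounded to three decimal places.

z* = 1.282 at the 80% level.
p*(1−p*) = 0.2500.
(z*)²·p*(1−p*)/E² = 1.643524·0.2500/0.001849 = 222.218.
Rounding up, n = 223.

n = 223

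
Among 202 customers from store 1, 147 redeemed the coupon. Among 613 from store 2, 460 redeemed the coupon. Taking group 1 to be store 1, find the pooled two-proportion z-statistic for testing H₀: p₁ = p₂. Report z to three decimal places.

Sample proportions: p̂₁ = 147/202 = 0.72772 and p̂₂ = 460/613 = 0.75041.
Pooling: p̂ = 607/815 = 0.74479.
SE = √[p̂(1−p̂)(1/n₁+1/n₂)] = √[0.74479·0.25521·(1/202+1/613)] ≈ 0.035371.
z = (p̂₁ − p̂₂)/SE = (0.72772 − 0.75041)/0.035371 = -0.02269/0.035371 = -0.641.

z = -0.641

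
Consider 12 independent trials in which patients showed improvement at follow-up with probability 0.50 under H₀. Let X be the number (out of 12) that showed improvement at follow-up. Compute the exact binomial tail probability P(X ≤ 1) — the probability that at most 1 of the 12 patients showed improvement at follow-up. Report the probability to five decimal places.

X is binomial with n = 12 and p = 0.50.
P(X ≤ 1) = C(12,0)·0.50^0·0.50^12 + C(12,1)·0.50^1·0.50^11.
= 0.000244 + 0.002930 = 0.00317.

P = 0.00317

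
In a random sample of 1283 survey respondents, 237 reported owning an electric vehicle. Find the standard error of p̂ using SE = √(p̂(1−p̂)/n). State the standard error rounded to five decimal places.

SE = 0.01083

With x = 237 successes in n = 1283, p̂ = 0.18472.
p̂(1−p̂) = 0.18472·0.81528 = 0.150599.
Dividing by n and taking the root: √0.000117380 = 0.01083.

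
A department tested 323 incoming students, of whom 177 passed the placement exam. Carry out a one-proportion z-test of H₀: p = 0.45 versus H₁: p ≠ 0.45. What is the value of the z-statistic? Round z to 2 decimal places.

z = 3.54

The sample proportion is 177/323 = 0.54799.
Under H₀, SE = √(p₀(1−p₀)/n) = √(0.45·0.55/323) = √0.000766254 = 0.027681.
z = (0.54799 − 0.45)/0.027681 = 0.09799/0.027681 = 3.54.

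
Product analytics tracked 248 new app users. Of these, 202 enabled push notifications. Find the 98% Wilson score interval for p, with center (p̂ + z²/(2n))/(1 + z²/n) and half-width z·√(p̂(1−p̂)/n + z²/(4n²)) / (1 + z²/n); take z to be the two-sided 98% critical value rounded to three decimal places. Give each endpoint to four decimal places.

Here p̂ = 202/248 = 0.81452 and z = 2.326 (z² = 5.410276).
1 + z²/n = 1.021816.
Center = (0.81452 + 0.010908)/1.021816 = 0.80780.
Radicand: p̂(1−p̂)/n + z²/(4n²) = 0.000609192 + 0.000021992 = 0.000631184.
Half-width = z·√(radicand)/denom = 2.326·0.025123/1.021816 = 0.05719.
Interval: 0.80780 ± 0.05719 → (0.7506, 0.8650).

(0.7506, 0.8650)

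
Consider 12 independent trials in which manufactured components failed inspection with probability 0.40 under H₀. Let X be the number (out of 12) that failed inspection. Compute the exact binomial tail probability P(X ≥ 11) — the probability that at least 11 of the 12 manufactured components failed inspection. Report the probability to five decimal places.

P = 0.00032

X ~ Binomial(n=12, p=0.40).
P(X ≥ 11) = C(12,11)·0.40^11·0.60^1 + C(12,12)·0.40^12·0.60^0.
= 0.000302 + 0.000017 = 0.00032.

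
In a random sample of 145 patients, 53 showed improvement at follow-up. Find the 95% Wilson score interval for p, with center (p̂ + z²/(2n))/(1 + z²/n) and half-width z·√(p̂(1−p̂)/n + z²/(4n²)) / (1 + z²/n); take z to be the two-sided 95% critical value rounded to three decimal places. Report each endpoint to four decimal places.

(0.2915, 0.4464)

p̂ = 53/145 = 0.36552; z = 1.960, so z² = 3.841600.
Denominator 1 + z²/n = 1 + 3.841600/145 = 1.026494.
Center = (0.36552 + 0.013247)/1.026494 = 0.36899.
Radicand: p̂(1−p̂)/n + z²/(4n²) = 0.001599410 + 0.000045679 = 0.001645089.
Half-width = z·√(radicand)/denom = 1.960·0.040560/1.026494 = 0.07745.
CI: 0.36899 ± 0.07745 = (0.2915, 0.4464).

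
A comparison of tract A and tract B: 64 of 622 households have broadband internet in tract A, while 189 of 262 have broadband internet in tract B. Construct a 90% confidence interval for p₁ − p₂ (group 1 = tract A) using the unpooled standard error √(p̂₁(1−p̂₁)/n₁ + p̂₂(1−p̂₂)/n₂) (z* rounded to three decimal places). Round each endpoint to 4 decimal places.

(-0.6683, -0.5687)

p̂₁ = 0.10289, p̂₂ = 0.72137, so the observed difference is -0.61848.
SE = √(0.000148403 + 0.000767151) = √0.000915554 = 0.030258.
z* = 1.645 at the 90% level. Margin of error = 0.04977.
Interval: -0.61848 ± 0.04977 → (-0.6683, -0.5687).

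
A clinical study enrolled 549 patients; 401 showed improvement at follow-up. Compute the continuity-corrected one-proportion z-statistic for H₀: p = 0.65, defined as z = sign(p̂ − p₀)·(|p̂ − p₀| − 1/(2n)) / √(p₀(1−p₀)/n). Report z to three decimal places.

z = 3.906

With x = 401 successes in n = 549, p̂ = 0.73042. p̂ − p₀ = 0.080419.
Continuity correction 1/(2n) = 1/1098 = 0.000911.
Corrected numerator: |0.080419| − 0.000911 = 0.079508.
SE₀ = √(0.65·0.35/549) = 0.020357.
z = +0.079508/0.020357 = 3.906.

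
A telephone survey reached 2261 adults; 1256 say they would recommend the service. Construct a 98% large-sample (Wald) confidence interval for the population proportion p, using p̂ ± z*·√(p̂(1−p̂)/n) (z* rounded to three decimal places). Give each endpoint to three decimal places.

The sample proportion is 1256/2261 = 0.55551.
Standard error of p̂: √(0.246919/2261) = √0.000109208 = 0.010450.
The 98% critical value is z* = 2.326.
Margin of error: 2.326 × 0.010450 = 0.02431.
Interval: 0.55551 ± 0.02431 → (0.531, 0.580).

(0.531, 0.580)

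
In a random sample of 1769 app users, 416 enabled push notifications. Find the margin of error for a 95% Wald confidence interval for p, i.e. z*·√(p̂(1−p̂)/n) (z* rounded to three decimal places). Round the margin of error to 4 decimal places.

With x = 416 successes in n = 1769, p̂ = 0.23516.
SE = √(p̂(1−p̂)/n) = √(0.179860/1769) = 0.010083.
The 95% critical value is z* = 1.960.
Margin of error = z*·SE = 1.960 × 0.010083 = 0.0198.

ME = 0.0198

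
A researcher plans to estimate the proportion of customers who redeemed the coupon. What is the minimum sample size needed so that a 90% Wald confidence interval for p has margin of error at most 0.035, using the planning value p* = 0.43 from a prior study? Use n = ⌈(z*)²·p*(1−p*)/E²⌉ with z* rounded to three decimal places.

n = 542

For 90% confidence, z* = 1.645.
p*(1−p*) = 0.43·0.57 = 0.2451.
Required n before rounding: 2.706025 × 0.2451 / 0.035² = 541.426.
Rounding up, n = 542.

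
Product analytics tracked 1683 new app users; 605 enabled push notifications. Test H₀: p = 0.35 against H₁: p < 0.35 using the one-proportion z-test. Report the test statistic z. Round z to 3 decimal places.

Sample proportion p̂ = 605/1683 = 0.35948.
Under H₀, SE = √(p₀(1−p₀)/n) = √(0.35·0.65/1683) = √0.000135175 = 0.011626.
z = (0.35948 − 0.35)/0.011626 = 0.00948/0.011626 = 0.815.

z = 0.815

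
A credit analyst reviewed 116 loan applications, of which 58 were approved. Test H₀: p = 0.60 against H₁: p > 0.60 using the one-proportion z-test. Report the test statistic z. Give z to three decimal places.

z = -2.198

With x = 58 successes in n = 116, p̂ = 0.50000.
Under H₀, SE = √(p₀(1−p₀)/n) = √(0.60·0.40/116) = √0.002068966 = 0.045486.
z = (p̂ − p₀)/SE = (0.50000 − 0.60)/0.045486 = -2.198.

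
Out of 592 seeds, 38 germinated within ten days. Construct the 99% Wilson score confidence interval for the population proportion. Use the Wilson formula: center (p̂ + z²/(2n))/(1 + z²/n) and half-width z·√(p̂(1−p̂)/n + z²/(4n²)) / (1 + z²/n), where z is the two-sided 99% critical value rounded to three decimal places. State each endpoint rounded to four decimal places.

(0.0428, 0.0953)

Here p̂ = 38/592 = 0.06419 and z = 2.576 (z² = 6.635776).
Denominator 1 + z²/n = 1 + 6.635776/592 = 1.011209.
Adjusted center: (0.06419 + z²/(2n))/1.011209 = 0.06902.
Radicand: p̂(1−p̂)/n + z²/(4n²) = 0.000101468 + 0.000004734 = 0.000106202.
Half-width = z·√(radicand)/denom = 2.576·0.010305/1.011209 = 0.02625.
CI: 0.06902 ± 0.02625 = (0.0428, 0.0953).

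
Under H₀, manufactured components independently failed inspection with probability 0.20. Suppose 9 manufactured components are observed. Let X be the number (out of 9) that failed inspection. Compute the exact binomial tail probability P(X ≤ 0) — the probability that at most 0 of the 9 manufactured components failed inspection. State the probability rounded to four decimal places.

P = 0.1342

X ~ Binomial(n=9, p=0.20).
P(X ≤ 0) = C(9,0)·0.20^0·0.80^9.
= 0.134218 = 0.1342.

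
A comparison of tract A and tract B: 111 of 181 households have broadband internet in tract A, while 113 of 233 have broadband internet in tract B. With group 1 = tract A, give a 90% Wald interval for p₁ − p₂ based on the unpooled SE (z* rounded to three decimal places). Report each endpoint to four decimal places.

(0.0480, 0.2086)

p̂₁ = 111/181 = 0.61326, p̂₂ = 113/233 = 0.48498; p̂₁ − p̂₂ = 0.12828.
Unpooled SE = √(p̂₁(1−p̂₁)/n₁ + p̂₂(1−p̂₂)/n₂) = √(0.001310344 + 0.001071993) = 0.048809.
z* = 1.645 at the 90% level. Margin = 1.645·0.048809 = 0.08029.
So the interval runs from 0.0480 to 0.2086.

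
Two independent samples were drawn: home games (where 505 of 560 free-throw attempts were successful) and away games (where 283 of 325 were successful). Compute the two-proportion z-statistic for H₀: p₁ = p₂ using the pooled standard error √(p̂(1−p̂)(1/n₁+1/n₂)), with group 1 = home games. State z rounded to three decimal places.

z = 1.424

Sample proportions: p̂₁ = 505/560 = 0.90179 and p̂₂ = 283/325 = 0.87077.
Pooling: p̂ = 788/885 = 0.89040.
SE = √[p̂(1−p̂)(1/n₁+1/n₂)] = √[0.89040·0.10960·(1/560+1/325)] ≈ 0.021784.
z = 0.03102/0.021784 = 1.424.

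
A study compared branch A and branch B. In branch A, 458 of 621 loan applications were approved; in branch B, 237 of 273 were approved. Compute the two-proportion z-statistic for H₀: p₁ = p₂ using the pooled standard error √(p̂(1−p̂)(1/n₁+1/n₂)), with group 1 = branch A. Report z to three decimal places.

Sample proportions: p̂₁ = 458/621 = 0.73752 and p̂₂ = 237/273 = 0.86813.
Pooled p̂ = (458+237)/(621+273) = 695/894 = 0.77740.
SE = √[p̂(1−p̂)(1/n₁+1/n₂)] = √[0.77740·0.22260·(1/621+1/273)] ≈ 0.030208.
z = -0.13061/0.030208 = -4.324.

z = -4.324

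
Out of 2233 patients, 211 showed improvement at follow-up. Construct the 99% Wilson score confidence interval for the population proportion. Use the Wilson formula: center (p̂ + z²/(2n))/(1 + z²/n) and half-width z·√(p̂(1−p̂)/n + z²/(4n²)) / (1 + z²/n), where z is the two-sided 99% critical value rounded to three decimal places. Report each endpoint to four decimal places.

p̂ = 211/2233 = 0.09449; z = 2.576, so z² = 6.635776.
1 + z²/n = 1.002972.
Center = (0.09449 + 0.001486)/1.002972 = 0.09569.
Radicand: p̂(1−p̂)/n + z²/(4n²) = 0.000038318 + 0.000000333 = 0.000038651.
Half-width = 2.576·√0.000038651/1.002972 = 0.01597.
So the interval runs from 0.0797 to 0.1117.

(0.0797, 0.1117)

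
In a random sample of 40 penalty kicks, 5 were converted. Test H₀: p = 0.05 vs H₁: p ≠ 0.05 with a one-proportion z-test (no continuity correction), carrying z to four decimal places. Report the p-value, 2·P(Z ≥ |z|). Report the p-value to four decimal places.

Sample proportion p̂ = 5/40 = 0.12500.
Null standard error: √(0.05·0.95/40) = √0.001187500 = 0.034460.
z = (p̂ − p₀)/SE = (5/40 − 0.05)/0.034460 ≈ 2.1764.
p-value = 2·P(Z ≥ |z|) with z = 2.1764 → 0.0295.

p-value = 0.0295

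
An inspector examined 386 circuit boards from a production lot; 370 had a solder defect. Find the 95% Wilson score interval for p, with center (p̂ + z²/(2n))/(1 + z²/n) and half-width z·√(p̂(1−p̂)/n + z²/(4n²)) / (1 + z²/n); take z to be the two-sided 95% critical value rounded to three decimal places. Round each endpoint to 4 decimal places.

Here p̂ = 370/386 = 0.95855 and z = 1.960 (z² = 3.841600).
Denominator 1 + z²/n = 1 + 3.841600/386 = 1.009952.
Adjusted center: (0.95855 + z²/(2n))/1.009952 = 0.95403.
Radicand: p̂(1−p̂)/n + z²/(4n²) = 0.000102934 + 0.000006446 = 0.000109380.
Half-width = z·√(radicand)/denom = 1.960·0.010458/1.009952 = 0.02030.
Interval: 0.95403 ± 0.02030 → (0.9337, 0.9743).

(0.9337, 0.9743)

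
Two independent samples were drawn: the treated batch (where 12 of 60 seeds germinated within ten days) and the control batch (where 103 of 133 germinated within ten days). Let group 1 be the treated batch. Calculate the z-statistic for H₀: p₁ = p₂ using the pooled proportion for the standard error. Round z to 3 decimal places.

Sample proportions: p̂₁ = 12/60 = 0.20000 and p̂₂ = 103/133 = 0.77444.
Pooling: p̂ = 115/193 = 0.59585.
SE = √[p̂(1−p̂)(1/n₁+1/n₂)] = √[0.59585·0.40415·(1/60+1/133)] ≈ 0.076316.
z = (p̂₁ − p̂₂)/SE = (0.20000 − 0.77444)/0.076316 = -0.57444/0.076316 = -7.527.

z = -7.527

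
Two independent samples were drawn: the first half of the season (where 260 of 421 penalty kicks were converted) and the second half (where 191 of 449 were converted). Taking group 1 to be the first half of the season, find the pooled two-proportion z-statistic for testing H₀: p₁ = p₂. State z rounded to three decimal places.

Sample proportions: p̂₁ = 260/421 = 0.61758 and p̂₂ = 191/449 = 0.42539.
Pooling: p̂ = 451/870 = 0.51839.
Pooled SE = √[0.2496618·0.00460247] ≈ 0.033898.
z = (p̂₁ − p̂₂)/SE = (0.61758 − 0.42539)/0.033898 = 0.19219/0.033898 = 5.670.

z = 5.670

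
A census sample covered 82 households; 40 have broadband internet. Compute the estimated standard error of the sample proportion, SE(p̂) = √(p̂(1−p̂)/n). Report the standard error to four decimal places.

p̂ = 40/82 = 0.48780.
p̂(1−p̂) = 0.249851.
SE = √(0.249851/82) = √0.003046963 = 0.0552.

SE = 0.0552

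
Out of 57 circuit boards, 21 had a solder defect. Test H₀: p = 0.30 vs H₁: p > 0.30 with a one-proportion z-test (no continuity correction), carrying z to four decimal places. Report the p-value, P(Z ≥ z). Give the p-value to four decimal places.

p̂ = 21/57 = 0.36842.
Null standard error: √(0.30·0.70/57) = √0.003684211 = 0.060698.
Test statistic (full precision, shown to 4 dp): z = (21/57 − 0.30)/SE₀ ≈ 1.1272.
p-value = P(Z ≥ z) with z = 1.1272 → 0.1298.

p-value = 0.1298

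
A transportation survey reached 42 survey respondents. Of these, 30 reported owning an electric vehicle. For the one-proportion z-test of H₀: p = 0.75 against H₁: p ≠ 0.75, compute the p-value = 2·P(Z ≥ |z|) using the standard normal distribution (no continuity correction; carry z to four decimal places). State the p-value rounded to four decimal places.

p-value = 0.5930

p̂ = 30/42 = 0.71429.
Null standard error: √(0.75·0.25/42) = √0.004464286 = 0.066815.
Test statistic (full precision, shown to 4 dp): z = (30/42 − 0.75)/SE₀ ≈ -0.5345.
p-value = 2·P(Z ≥ |z|) with z = -0.5345 → 0.5930.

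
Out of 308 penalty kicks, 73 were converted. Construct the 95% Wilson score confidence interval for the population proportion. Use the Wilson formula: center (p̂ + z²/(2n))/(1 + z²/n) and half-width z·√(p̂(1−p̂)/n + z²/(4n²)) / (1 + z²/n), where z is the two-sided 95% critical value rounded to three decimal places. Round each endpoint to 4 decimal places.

(0.1929, 0.2876)

p̂ = 73/308 = 0.23701; z = 1.960, so z² = 3.841600.
1 + z²/n = 1.012473.
Adjusted center: (0.23701 + z²/(2n))/1.012473 = 0.24025.
Radicand: p̂(1−p̂)/n + z²/(4n²) = 0.000587136 + 0.000010124 = 0.000597260.
Half-width = z·√(radicand)/denom = 1.960·0.024439/1.012473 = 0.04731.
Interval: 0.24025 ± 0.04731 → (0.1929, 0.2876).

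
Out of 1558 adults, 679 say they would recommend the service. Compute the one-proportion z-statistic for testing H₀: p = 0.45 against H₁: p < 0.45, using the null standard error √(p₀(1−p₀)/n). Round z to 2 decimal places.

z = -1.13

With x = 679 successes in n = 1558, p̂ = 0.43582.
Null standard error: √(0.45·0.55/1558) = √0.000158858 = 0.012604.
z = (0.43582 − 0.45)/0.012604 = -0.01418/0.012604 = -1.13.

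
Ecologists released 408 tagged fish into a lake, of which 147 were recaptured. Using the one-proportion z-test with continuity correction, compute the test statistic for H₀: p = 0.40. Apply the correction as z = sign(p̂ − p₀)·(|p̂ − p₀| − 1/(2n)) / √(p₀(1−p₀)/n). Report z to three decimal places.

Sample proportion p̂ = 147/408 = 0.36029. p̂ − p₀ = -0.039706.
Continuity correction 1/(2n) = 1/816 = 0.001225.
Corrected numerator: |-0.039706| − 0.001225 = 0.038481.
Null standard error: √(0.40·0.60/408) = √0.000588235 = 0.024254.
z = (−)0.038481/0.024254 = -1.587.

z = -1.587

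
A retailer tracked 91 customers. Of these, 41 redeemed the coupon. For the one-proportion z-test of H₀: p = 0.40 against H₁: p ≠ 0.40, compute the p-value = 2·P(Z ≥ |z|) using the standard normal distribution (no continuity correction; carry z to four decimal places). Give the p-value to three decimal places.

p-value = 0.325

With x = 41 successes in n = 91, p̂ = 0.45055.
Null standard error: √(0.40·0.60/91) = √0.002637363 = 0.051355.
z = (p̂ − p₀)/SE = (41/91 − 0.40)/0.051355 ≈ 0.9843.
From the standard normal, 2·P(Z ≥ |z|) = 0.325.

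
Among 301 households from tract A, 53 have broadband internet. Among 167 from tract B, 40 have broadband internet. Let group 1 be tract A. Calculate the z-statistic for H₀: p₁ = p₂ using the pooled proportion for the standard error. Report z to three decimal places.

z = -1.648

Sample proportions: p̂₁ = 53/301 = 0.17608 and p̂₂ = 40/167 = 0.23952.
Pooled p̂ = (53+40)/(301+167) = 93/468 = 0.19872.
SE = √[p̂(1−p̂)(1/n₁+1/n₂)] = √[0.19872·0.80128·(1/301+1/167)] ≈ 0.038503.
z = -0.06344/0.038503 = -1.648.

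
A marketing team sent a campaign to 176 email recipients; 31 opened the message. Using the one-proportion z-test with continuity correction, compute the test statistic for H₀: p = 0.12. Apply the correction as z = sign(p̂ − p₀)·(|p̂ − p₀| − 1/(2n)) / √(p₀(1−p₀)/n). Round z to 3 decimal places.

p̂ = 31/176 = 0.17614. p̂ − p₀ = 0.056136.
1/(2n) = 0.002841.
Corrected numerator: |0.056136| − 0.002841 = 0.053295.
Null standard error: √(0.12·0.88/176) = √0.000600000 = 0.024495.
z = +0.053295/0.024495 = 2.176.

z = 2.176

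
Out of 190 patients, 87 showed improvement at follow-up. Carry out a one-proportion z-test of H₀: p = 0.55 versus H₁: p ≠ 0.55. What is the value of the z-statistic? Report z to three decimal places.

z = -2.552

The sample proportion is 87/190 = 0.45789.
Under H₀, SE = √(p₀(1−p₀)/n) = √(0.55·0.45/190) = √0.001302632 = 0.036092.
z = (p̂ − p₀)/SE = (0.45789 − 0.55)/0.036092 = -2.552.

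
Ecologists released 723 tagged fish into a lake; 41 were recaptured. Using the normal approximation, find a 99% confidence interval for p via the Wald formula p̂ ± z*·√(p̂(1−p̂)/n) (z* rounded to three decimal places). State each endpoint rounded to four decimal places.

(0.0346, 0.0789)

p̂ = 41/723 = 0.05671.
SE(p̂) = √(0.05671·0.94329/723) = 0.008602.
z* = 2.576 at the 99% level.
Margin = 2.576·0.008602 = 0.02216.
Interval: 0.05671 ± 0.02216 → (0.0346, 0.0789).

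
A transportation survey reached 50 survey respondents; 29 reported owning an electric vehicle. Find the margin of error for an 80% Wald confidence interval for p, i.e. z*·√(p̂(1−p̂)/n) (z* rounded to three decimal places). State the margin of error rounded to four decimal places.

ME = 0.0895

With x = 29 successes in n = 50, p̂ = 0.58000.
SE = √(p̂(1−p̂)/n) = √(0.243600/50) = 0.069800.
For 80% confidence, z* = 1.282.
So ME = 0.0895.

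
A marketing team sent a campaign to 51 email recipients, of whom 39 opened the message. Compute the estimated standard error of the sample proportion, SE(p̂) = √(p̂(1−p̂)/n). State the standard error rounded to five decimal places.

p̂ = 39/51 = 0.76471.
p̂(1−p̂) = 0.76471·0.23529 = 0.179929.
SE = √(0.179929/51) = √0.003528020 = 0.05940.

SE = 0.05940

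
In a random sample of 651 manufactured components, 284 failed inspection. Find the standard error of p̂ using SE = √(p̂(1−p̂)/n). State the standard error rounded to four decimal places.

Sample proportion p̂ = 284/651 = 0.43625.
p̂(1−p̂) = 0.43625·0.56375 = 0.245936.
SE = √(0.245936/651) = 0.0194.

SE = 0.0194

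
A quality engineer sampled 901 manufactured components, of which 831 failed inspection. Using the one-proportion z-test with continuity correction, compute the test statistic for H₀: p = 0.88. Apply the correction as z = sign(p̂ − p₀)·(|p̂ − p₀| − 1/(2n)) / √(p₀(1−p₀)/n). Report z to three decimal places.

With x = 831 successes in n = 901, p̂ = 0.92231. p̂ − p₀ = 0.042309.
Continuity correction 1/(2n) = 1/1802 = 0.000555.
Corrected numerator: |0.042309| − 0.000555 = 0.041754.
Under H₀, SE = √(p₀(1−p₀)/n) = √(0.88·0.12/901) = √0.000117203 = 0.010826.
z = +0.041754/0.010826 = 3.857.

z = 3.857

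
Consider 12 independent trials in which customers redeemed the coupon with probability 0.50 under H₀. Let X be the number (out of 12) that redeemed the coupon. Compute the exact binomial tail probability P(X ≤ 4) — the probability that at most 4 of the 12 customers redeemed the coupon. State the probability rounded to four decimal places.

X is binomial with n = 12 and p = 0.50.
P(X ≤ 4) = Σ_{j=0}^{4} C(12,j)·0.50^j·0.50^{12−j}.
= 0.000244 + 0.002930 + 0.016113 + 0.053711 + 0.120850 = 0.1938.

P = 0.1938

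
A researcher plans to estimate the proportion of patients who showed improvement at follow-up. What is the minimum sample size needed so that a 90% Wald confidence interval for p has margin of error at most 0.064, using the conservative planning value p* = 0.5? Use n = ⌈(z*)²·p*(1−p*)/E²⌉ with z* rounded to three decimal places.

n = 166

The 90% critical value is z* = 1.645.
p*(1−p*) = 0.2500.
(z*)²·p*(1−p*)/E² = 2.706025·0.2500/0.004096 = 165.163.
Rounding up, n = 166.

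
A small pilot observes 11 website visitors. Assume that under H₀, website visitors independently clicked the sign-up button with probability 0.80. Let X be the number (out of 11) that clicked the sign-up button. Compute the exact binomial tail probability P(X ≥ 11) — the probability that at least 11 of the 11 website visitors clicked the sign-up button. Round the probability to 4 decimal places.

X is binomial with n = 11 and p = 0.80.
P(X ≥ 11) = C(11,11)·0.80^11·0.20^0.
= 0.085899 = 0.0859.

P = 0.0859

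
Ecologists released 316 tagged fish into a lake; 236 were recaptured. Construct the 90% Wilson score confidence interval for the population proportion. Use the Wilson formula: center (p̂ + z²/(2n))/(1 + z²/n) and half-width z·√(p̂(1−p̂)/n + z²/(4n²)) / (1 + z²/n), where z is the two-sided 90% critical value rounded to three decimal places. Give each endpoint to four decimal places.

(0.7046, 0.7849)

p̂ = 236/316 = 0.74684; z = 1.645, so z² = 2.706025.
1 + z²/n = 1.008563.
Adjusted center: (0.74684 + z²/(2n))/1.008563 = 0.74474.
Radicand: p̂(1−p̂)/n + z²/(4n²) = 0.000598330 + 0.000006775 = 0.000605105.
Half-width = 1.645·√0.000605105/1.008563 = 0.04012.
CI: 0.74474 ± 0.04012 = (0.7046, 0.7849).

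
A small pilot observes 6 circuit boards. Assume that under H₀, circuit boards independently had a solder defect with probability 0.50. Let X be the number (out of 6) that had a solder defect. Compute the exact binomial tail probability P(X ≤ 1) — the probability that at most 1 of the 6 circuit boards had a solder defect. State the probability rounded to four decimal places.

P = 0.1094

X is binomial with n = 6 and p = 0.50.
P(X ≤ 1) = C(6,0)·0.50^0·0.50^6 + C(6,1)·0.50^1·0.50^5.
= 0.015625 + 0.093750 = 0.1094.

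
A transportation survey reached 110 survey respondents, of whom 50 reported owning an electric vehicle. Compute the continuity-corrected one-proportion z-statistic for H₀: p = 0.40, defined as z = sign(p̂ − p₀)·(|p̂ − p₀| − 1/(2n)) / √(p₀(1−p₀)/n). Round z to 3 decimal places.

z = 1.070

The sample proportion is 50/110 = 0.45455. p̂ − p₀ = 0.054545.
Continuity correction 1/(2n) = 1/220 = 0.004545.
Corrected numerator: |0.054545| − 0.004545 = 0.050000.
Under H₀, SE = √(p₀(1−p₀)/n) = √(0.40·0.60/110) = √0.002181818 = 0.046710.
z = +0.050000/0.046710 = 1.070.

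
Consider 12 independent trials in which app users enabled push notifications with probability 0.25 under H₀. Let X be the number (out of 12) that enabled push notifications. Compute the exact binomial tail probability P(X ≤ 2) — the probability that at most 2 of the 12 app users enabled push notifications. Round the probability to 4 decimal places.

P = 0.3907

X ~ Binomial(n=12, p=0.25).
P(X ≤ 2) = C(12,0)·0.25^0·0.75^12 + C(12,1)·0.25^1·0.75^11 + C(12,2)·0.25^2·0.75^10.
= 0.031676 + 0.126705 + 0.232293 = 0.3907.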